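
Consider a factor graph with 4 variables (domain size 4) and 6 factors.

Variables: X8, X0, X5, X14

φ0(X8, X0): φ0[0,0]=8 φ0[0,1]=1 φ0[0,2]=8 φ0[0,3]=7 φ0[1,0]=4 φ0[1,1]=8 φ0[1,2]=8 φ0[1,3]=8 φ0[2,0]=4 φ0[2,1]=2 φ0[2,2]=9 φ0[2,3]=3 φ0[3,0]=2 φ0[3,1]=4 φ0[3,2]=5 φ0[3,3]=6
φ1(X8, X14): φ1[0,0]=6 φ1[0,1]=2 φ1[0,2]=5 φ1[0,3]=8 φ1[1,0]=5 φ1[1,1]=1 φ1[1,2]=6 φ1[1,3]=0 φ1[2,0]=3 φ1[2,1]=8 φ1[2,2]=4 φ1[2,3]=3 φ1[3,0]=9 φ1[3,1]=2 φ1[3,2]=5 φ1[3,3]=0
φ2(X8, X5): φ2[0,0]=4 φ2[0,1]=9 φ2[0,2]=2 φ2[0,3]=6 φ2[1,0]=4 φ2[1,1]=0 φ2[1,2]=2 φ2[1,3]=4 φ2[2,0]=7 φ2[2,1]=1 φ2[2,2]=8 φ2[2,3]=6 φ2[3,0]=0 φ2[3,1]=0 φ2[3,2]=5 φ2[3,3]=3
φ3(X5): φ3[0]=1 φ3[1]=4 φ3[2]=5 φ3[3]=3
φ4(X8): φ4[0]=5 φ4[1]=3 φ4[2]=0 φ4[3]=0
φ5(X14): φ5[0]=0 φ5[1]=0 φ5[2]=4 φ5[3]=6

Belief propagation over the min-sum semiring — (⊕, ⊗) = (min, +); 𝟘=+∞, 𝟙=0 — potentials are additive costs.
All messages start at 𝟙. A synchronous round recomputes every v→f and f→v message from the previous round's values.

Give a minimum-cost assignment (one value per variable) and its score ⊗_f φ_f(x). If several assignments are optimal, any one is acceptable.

init: all messages = 𝟙 over 4 values
r1 m[φ0→X8] = [1, 4, 2, 2]
r1 m[φ0→X0] = [2, 1, 5, 3]
r1 m[φ1→X8] = [2, 0, 3, 0]
r1 m[φ1→X14] = [3, 1, 4, 0]
r1 m[φ2→X8] = [2, 0, 1, 0]
r1 m[φ2→X5] = [0, 0, 2, 3]
r1 m[φ3→X5] = [1, 4, 5, 3]
r1 m[φ4→X8] = [5, 3, 0, 0]
r1 m[φ5→X14] = [0, 0, 4, 6]
r1 m[X8→φ0] = [0, 0, 0, 0]
r1 m[X8→φ1] = [0, 0, 0, 0]
r1 m[X8→φ2] = [0, 0, 0, 0]
r1 m[X8→φ4] = [0, 0, 0, 0]
r1 m[X0→φ0] = [0, 0, 0, 0]
r1 m[X5→φ2] = [0, 0, 0, 0]
r1 m[X5→φ3] = [0, 0, 0, 0]
r1 m[X14→φ1] = [0, 0, 0, 0]
r1 m[X14→φ5] = [0, 0, 0, 0]
r2 m[φ0→X8] = [1, 4, 2, 2]
r2 m[φ0→X0] = [2, 1, 5, 3]
r2 m[φ1→X8] = [2, 0, 3, 0]
r2 m[φ1→X14] = [3, 1, 4, 0]
r2 m[φ2→X8] = [2, 0, 1, 0]
r2 m[φ2→X5] = [0, 0, 2, 3]
r2 m[φ3→X5] = [1, 4, 5, 3]
r2 m[φ4→X8] = [5, 3, 0, 0]
r2 m[φ5→X14] = [0, 0, 4, 6]
r2 m[X8→φ0] = [9, 3, 4, 0]
r2 m[X8→φ1] = [8, 7, 3, 2]
r2 m[X8→φ2] = [8, 7, 5, 2]
r2 m[X8→φ4] = [5, 4, 6, 2]
r2 m[X0→φ0] = [0, 0, 0, 0]
r2 m[X5→φ2] = [1, 4, 5, 3]
r2 m[X5→φ3] = [0, 0, 2, 3]
r2 m[X14→φ1] = [0, 0, 4, 6]
r2 m[X14→φ5] = [3, 1, 4, 0]
r3 m[φ0→X8] = [1, 4, 2, 2]
r3 m[φ0→X0] = [2, 4, 5, 6]
r3 m[φ1→X8] = [2, 1, 3, 2]
r3 m[φ1→X14] = [6, 4, 7, 2]
r3 m[φ2→X8] = [5, 4, 5, 1]
r3 m[φ2→X5] = [2, 2, 7, 5]
r3 m[φ3→X5] = [1, 4, 5, 3]
r3 m[φ4→X8] = [5, 3, 0, 0]
r3 m[φ5→X14] = [0, 0, 4, 6]
r3 m[X8→φ0] = [9, 3, 4, 0]
r3 m[X8→φ1] = [8, 7, 3, 2]
r3 m[X8→φ2] = [8, 7, 5, 2]
r3 m[X8→φ4] = [5, 4, 6, 2]
r3 m[X0→φ0] = [0, 0, 0, 0]
r3 m[X5→φ2] = [1, 4, 5, 3]
r3 m[X5→φ3] = [0, 0, 2, 3]
r3 m[X14→φ1] = [0, 0, 4, 6]
r3 m[X14→φ5] = [3, 1, 4, 0]
r4 m[φ0→X8] = [1, 4, 2, 2]
r4 m[φ0→X0] = [2, 4, 5, 6]
r4 m[φ1→X8] = [2, 1, 3, 2]
r4 m[φ1→X14] = [6, 4, 7, 2]
r4 m[φ2→X8] = [5, 4, 5, 1]
r4 m[φ2→X5] = [2, 2, 7, 5]
r4 m[φ3→X5] = [1, 4, 5, 3]
r4 m[φ4→X8] = [5, 3, 0, 0]
r4 m[φ5→X14] = [0, 0, 4, 6]
r4 m[X8→φ0] = [12, 8, 8, 3]
r4 m[X8→φ1] = [11, 11, 7, 3]
r4 m[X8→φ2] = [8, 8, 5, 4]
r4 m[X8→φ4] = [8, 9, 10, 5]
r4 m[X0→φ0] = [0, 0, 0, 0]
r4 m[X5→φ2] = [1, 4, 5, 3]
r4 m[X5→φ3] = [2, 2, 7, 5]
r4 m[X14→φ1] = [0, 0, 4, 6]
r4 m[X14→φ5] = [6, 4, 7, 2]
r5 m[φ0→X8] = [1, 4, 2, 2]
r5 m[φ0→X0] = [5, 7, 8, 9]
r5 m[φ1→X8] = [2, 1, 3, 2]
r5 m[φ1→X14] = [10, 5, 8, 3]
r5 m[φ2→X8] = [5, 4, 5, 1]
r5 m[φ2→X5] = [4, 4, 9, 7]
r5 m[φ3→X5] = [1, 4, 5, 3]
r5 m[φ4→X8] = [5, 3, 0, 0]
r5 m[φ5→X14] = [0, 0, 4, 6]
r5 m[X8→φ0] = [12, 8, 8, 3]
r5 m[X8→φ1] = [11, 11, 7, 3]
r5 m[X8→φ2] = [8, 8, 5, 4]
r5 m[X8→φ4] = [8, 9, 10, 5]
r5 m[X0→φ0] = [0, 0, 0, 0]
r5 m[X5→φ2] = [1, 4, 5, 3]
r5 m[X5→φ3] = [2, 2, 7, 5]
r5 m[X14→φ1] = [0, 0, 4, 6]
r5 m[X14→φ5] = [6, 4, 7, 2]
r6 m[φ0→X8] = [1, 4, 2, 2]
r6 m[φ0→X0] = [5, 7, 8, 9]
r6 m[φ1→X8] = [2, 1, 3, 2]
r6 m[φ1→X14] = [10, 5, 8, 3]
r6 m[φ2→X8] = [5, 4, 5, 1]
r6 m[φ2→X5] = [4, 4, 9, 7]
r6 m[φ3→X5] = [1, 4, 5, 3]
r6 m[φ4→X8] = [5, 3, 0, 0]
r6 m[φ5→X14] = [0, 0, 4, 6]
r6 m[X8→φ0] = [12, 8, 8, 3]
r6 m[X8→φ1] = [11, 11, 7, 3]
r6 m[X8→φ2] = [8, 8, 5, 4]
r6 m[X8→φ4] = [8, 9, 10, 5]
r6 m[X0→φ0] = [0, 0, 0, 0]
r6 m[X5→φ2] = [1, 4, 5, 3]
r6 m[X5→φ3] = [4, 4, 9, 7]
r6 m[X14→φ1] = [0, 0, 4, 6]
r6 m[X14→φ5] = [10, 5, 8, 3]
r7 m[φ0→X8] = [1, 4, 2, 2]
r7 m[φ0→X0] = [5, 7, 8, 9]
r7 m[φ1→X8] = [2, 1, 3, 2]
r7 m[φ1→X14] = [10, 5, 8, 3]
r7 m[φ2→X8] = [5, 4, 5, 1]
r7 m[φ2→X5] = [4, 4, 9, 7]
r7 m[φ3→X5] = [1, 4, 5, 3]
r7 m[φ4→X8] = [5, 3, 0, 0]
r7 m[φ5→X14] = [0, 0, 4, 6]
r7 m[X8→φ0] = [12, 8, 8, 3]
r7 m[X8→φ1] = [11, 11, 7, 3]
r7 m[X8→φ2] = [8, 8, 5, 4]
r7 m[X8→φ4] = [8, 9, 10, 5]
r7 m[X0→φ0] = [0, 0, 0, 0]
r7 m[X5→φ2] = [1, 4, 5, 3]
r7 m[X5→φ3] = [4, 4, 9, 7]
r7 m[X14→φ1] = [0, 0, 4, 6]
r7 m[X14→φ5] = [10, 5, 8, 3]
fixed point reached at round 7
traceback from X8: (X8=3, X0=0, X5=0, X14=1), score=5

assignment: (X8=3, X0=0, X5=0, X14=1); score = 5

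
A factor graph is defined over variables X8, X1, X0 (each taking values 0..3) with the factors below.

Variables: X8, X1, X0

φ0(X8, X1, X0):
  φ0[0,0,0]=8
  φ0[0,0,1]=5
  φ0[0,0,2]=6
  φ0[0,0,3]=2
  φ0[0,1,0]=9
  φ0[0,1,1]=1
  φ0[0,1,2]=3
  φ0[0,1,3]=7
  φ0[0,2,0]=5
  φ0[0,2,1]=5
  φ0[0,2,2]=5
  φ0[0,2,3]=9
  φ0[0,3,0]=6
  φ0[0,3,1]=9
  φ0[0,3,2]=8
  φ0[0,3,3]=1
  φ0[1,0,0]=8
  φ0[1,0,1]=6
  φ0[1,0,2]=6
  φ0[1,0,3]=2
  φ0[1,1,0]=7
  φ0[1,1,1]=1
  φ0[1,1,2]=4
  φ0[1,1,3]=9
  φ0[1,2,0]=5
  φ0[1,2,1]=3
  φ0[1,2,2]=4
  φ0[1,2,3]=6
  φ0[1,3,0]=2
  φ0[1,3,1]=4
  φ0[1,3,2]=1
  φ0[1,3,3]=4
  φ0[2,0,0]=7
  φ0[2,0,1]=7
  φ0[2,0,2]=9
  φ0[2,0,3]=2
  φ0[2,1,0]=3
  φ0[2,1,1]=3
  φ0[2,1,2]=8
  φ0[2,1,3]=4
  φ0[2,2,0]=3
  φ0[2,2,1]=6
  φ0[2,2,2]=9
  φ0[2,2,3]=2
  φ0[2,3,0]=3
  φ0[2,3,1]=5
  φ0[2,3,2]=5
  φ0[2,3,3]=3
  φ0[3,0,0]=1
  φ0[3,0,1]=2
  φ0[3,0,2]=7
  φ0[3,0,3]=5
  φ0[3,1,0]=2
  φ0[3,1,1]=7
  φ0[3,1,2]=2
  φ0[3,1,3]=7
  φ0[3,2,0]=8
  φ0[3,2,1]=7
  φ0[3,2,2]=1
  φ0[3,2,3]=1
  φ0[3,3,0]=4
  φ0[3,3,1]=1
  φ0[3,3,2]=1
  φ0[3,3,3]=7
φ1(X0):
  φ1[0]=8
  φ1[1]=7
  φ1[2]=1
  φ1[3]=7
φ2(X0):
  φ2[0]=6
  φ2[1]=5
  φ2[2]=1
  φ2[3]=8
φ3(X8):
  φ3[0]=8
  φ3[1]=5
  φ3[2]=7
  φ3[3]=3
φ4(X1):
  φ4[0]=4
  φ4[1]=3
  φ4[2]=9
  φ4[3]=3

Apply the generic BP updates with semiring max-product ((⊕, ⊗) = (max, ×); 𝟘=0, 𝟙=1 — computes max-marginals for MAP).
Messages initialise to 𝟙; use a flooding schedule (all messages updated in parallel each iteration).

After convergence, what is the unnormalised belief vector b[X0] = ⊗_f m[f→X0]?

init: all messages = 𝟙 over 4 values
r1 m[φ0→X8] = [9, 9, 9, 8]
r1 m[φ0→X1] = [9, 9, 9, 9]
r1 m[φ0→X0] = [9, 9, 9, 9]
r1 m[φ1→X0] = [8, 7, 1, 7]
r1 m[φ2→X0] = [6, 5, 1, 8]
r1 m[φ3→X8] = [8, 5, 7, 3]
r1 m[φ4→X1] = [4, 3, 9, 3]
r1 m[X8→φ0] = [1, 1, 1, 1]
r1 m[X8→φ3] = [1, 1, 1, 1]
r1 m[X1→φ0] = [1, 1, 1, 1]
r1 m[X1→φ4] = [1, 1, 1, 1]
r1 m[X0→φ0] = [1, 1, 1, 1]
r1 m[X0→φ1] = [1, 1, 1, 1]
r1 m[X0→φ2] = [1, 1, 1, 1]
r2 m[φ0→X8] = [9, 9, 9, 8]
r2 m[φ0→X1] = [9, 9, 9, 9]
r2 m[φ0→X0] = [9, 9, 9, 9]
r2 m[φ1→X0] = [8, 7, 1, 7]
r2 m[φ2→X0] = [6, 5, 1, 8]
r2 m[φ3→X8] = [8, 5, 7, 3]
r2 m[φ4→X1] = [4, 3, 9, 3]
r2 m[X8→φ0] = [8, 5, 7, 3]
r2 m[X8→φ3] = [9, 9, 9, 8]
r2 m[X1→φ0] = [4, 3, 9, 3]
r2 m[X1→φ4] = [9, 9, 9, 9]
r2 m[X0→φ0] = [48, 35, 1, 56]
r2 m[X0→φ1] = [54, 45, 9, 72]
r2 m[X0→φ2] = [72, 63, 9, 63]
r3 m[φ0→X8] = [4536, 3024, 1890, 3456]
r3 m[φ0→X1] = [3072, 3456, 4032, 2520]
r3 m[φ0→X0] = [360, 378, 567, 648]
r3 m[φ1→X0] = [8, 7, 1, 7]
r3 m[φ2→X0] = [6, 5, 1, 8]
r3 m[φ3→X8] = [8, 5, 7, 3]
r3 m[φ4→X1] = [4, 3, 9, 3]
r3 m[X8→φ0] = [8, 5, 7, 3]
r3 m[X8→φ3] = [9, 9, 9, 8]
r3 m[X1→φ0] = [4, 3, 9, 3]
r3 m[X1→φ4] = [9, 9, 9, 9]
r3 m[X0→φ0] = [48, 35, 1, 56]
r3 m[X0→φ1] = [54, 45, 9, 72]
r3 m[X0→φ2] = [72, 63, 9, 63]
r4 m[φ0→X8] = [4536, 3024, 1890, 3456]
r4 m[φ0→X1] = [3072, 3456, 4032, 2520]
r4 m[φ0→X0] = [360, 378, 567, 648]
r4 m[φ1→X0] = [8, 7, 1, 7]
r4 m[φ2→X0] = [6, 5, 1, 8]
r4 m[φ3→X8] = [8, 5, 7, 3]
r4 m[φ4→X1] = [4, 3, 9, 3]
r4 m[X8→φ0] = [8, 5, 7, 3]
r4 m[X8→φ3] = [4536, 3024, 1890, 3456]
r4 m[X1→φ0] = [4, 3, 9, 3]
r4 m[X1→φ4] = [3072, 3456, 4032, 2520]
r4 m[X0→φ0] = [48, 35, 1, 56]
r4 m[X0→φ1] = [2160, 1890, 567, 5184]
r4 m[X0→φ2] = [2880, 2646, 567, 4536]
r5 m[φ0→X8] = [4536, 3024, 1890, 3456]
r5 m[φ0→X1] = [3072, 3456, 4032, 2520]
r5 m[φ0→X0] = [360, 378, 567, 648]
r5 m[φ1→X0] = [8, 7, 1, 7]
r5 m[φ2→X0] = [6, 5, 1, 8]
r5 m[φ3→X8] = [8, 5, 7, 3]
r5 m[φ4→X1] = [4, 3, 9, 3]
r5 m[X8→φ0] = [8, 5, 7, 3]
r5 m[X8→φ3] = [4536, 3024, 1890, 3456]
r5 m[X1→φ0] = [4, 3, 9, 3]
r5 m[X1→φ4] = [3072, 3456, 4032, 2520]
r5 m[X0→φ0] = [48, 35, 1, 56]
r5 m[X0→φ1] = [2160, 1890, 567, 5184]
r5 m[X0→φ2] = [2880, 2646, 567, 4536]
fixed point reached at round 5
b[X0] = ⊗ incoming = [17280, 13230, 567, 36288]

b[X0] = [17280, 13230, 567, 36288]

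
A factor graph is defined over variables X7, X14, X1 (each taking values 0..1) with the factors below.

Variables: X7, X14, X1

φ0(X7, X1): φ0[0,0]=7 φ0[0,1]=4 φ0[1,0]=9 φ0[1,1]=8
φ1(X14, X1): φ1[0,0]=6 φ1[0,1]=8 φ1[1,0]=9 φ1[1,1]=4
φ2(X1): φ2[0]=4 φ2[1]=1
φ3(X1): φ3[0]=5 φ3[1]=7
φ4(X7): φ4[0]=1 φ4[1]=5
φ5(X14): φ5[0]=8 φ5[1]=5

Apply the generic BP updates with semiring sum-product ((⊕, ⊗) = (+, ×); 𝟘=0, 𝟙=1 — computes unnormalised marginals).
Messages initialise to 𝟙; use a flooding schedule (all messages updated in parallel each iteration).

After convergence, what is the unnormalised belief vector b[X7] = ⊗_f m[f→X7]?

b[X7] = [15372, 107220]

init: all messages = 𝟙 over 2 values
r1 m[φ0→X7] = [11, 17]
r1 m[φ0→X1] = [16, 12]
r1 m[φ1→X14] = [14, 13]
r1 m[φ1→X1] = [15, 12]
r1 m[φ2→X1] = [4, 1]
r1 m[φ3→X1] = [5, 7]
r1 m[φ4→X7] = [1, 5]
r1 m[φ5→X14] = [8, 5]
r1 m[X7→φ0] = [1, 1]
r1 m[X7→φ4] = [1, 1]
r1 m[X14→φ1] = [1, 1]
r1 m[X14→φ5] = [1, 1]
r1 m[X1→φ0] = [1, 1]
r1 m[X1→φ1] = [1, 1]
r1 m[X1→φ2] = [1, 1]
r1 m[X1→φ3] = [1, 1]
r2 m[φ0→X7] = [11, 17]
r2 m[φ0→X1] = [16, 12]
r2 m[φ1→X14] = [14, 13]
r2 m[φ1→X1] = [15, 12]
r2 m[φ2→X1] = [4, 1]
r2 m[φ3→X1] = [5, 7]
r2 m[φ4→X7] = [1, 5]
r2 m[φ5→X14] = [8, 5]
r2 m[X7→φ0] = [1, 5]
r2 m[X7→φ4] = [11, 17]
r2 m[X14→φ1] = [8, 5]
r2 m[X14→φ5] = [14, 13]
r2 m[X1→φ0] = [300, 84]
r2 m[X1→φ1] = [320, 84]
r2 m[X1→φ2] = [1200, 1008]
r2 m[X1→φ3] = [960, 144]
r3 m[φ0→X7] = [2436, 3372]
r3 m[φ0→X1] = [52, 44]
r3 m[φ1→X14] = [2592, 3216]
r3 m[φ1→X1] = [93, 84]
r3 m[φ2→X1] = [4, 1]
r3 m[φ3→X1] = [5, 7]
r3 m[φ4→X7] = [1, 5]
r3 m[φ5→X14] = [8, 5]
r3 m[X7→φ0] = [1, 5]
r3 m[X7→φ4] = [11, 17]
r3 m[X14→φ1] = [8, 5]
r3 m[X14→φ5] = [14, 13]
r3 m[X1→φ0] = [300, 84]
r3 m[X1→φ1] = [320, 84]
r3 m[X1→φ2] = [1200, 1008]
r3 m[X1→φ3] = [960, 144]
r4 m[φ0→X7] = [2436, 3372]
r4 m[φ0→X1] = [52, 44]
r4 m[φ1→X14] = [2592, 3216]
r4 m[φ1→X1] = [93, 84]
r4 m[φ2→X1] = [4, 1]
r4 m[φ3→X1] = [5, 7]
r4 m[φ4→X7] = [1, 5]
r4 m[φ5→X14] = [8, 5]
r4 m[X7→φ0] = [1, 5]
r4 m[X7→φ4] = [2436, 3372]
r4 m[X14→φ1] = [8, 5]
r4 m[X14→φ5] = [2592, 3216]
r4 m[X1→φ0] = [1860, 588]
r4 m[X1→φ1] = [1040, 308]
r4 m[X1→φ2] = [24180, 25872]
r4 m[X1→φ3] = [19344, 3696]
r5 m[φ0→X7] = [15372, 21444]
r5 m[φ0→X1] = [52, 44]
r5 m[φ1→X14] = [8704, 10592]
r5 m[φ1→X1] = [93, 84]
r5 m[φ2→X1] = [4, 1]
r5 m[φ3→X1] = [5, 7]
r5 m[φ4→X7] = [1, 5]
r5 m[φ5→X14] = [8, 5]
r5 m[X7→φ0] = [1, 5]
r5 m[X7→φ4] = [2436, 3372]
r5 m[X14→φ1] = [8, 5]
r5 m[X14→φ5] = [2592, 3216]
r5 m[X1→φ0] = [1860, 588]
r5 m[X1→φ1] = [1040, 308]
r5 m[X1→φ2] = [24180, 25872]
r5 m[X1→φ3] = [19344, 3696]
r6 m[φ0→X7] = [15372, 21444]
r6 m[φ0→X1] = [52, 44]
r6 m[φ1→X14] = [8704, 10592]
r6 m[φ1→X1] = [93, 84]
r6 m[φ2→X1] = [4, 1]
r6 m[φ3→X1] = [5, 7]
r6 m[φ4→X7] = [1, 5]
r6 m[φ5→X14] = [8, 5]
r6 m[X7→φ0] = [1, 5]
r6 m[X7→φ4] = [15372, 21444]
r6 m[X14→φ1] = [8, 5]
r6 m[X14→φ5] = [8704, 10592]
r6 m[X1→φ0] = [1860, 588]
r6 m[X1→φ1] = [1040, 308]
r6 m[X1→φ2] = [24180, 25872]
r6 m[X1→φ3] = [19344, 3696]
r7 m[φ0→X7] = [15372, 21444]
r7 m[φ0→X1] = [52, 44]
r7 m[φ1→X14] = [8704, 10592]
r7 m[φ1→X1] = [93, 84]
r7 m[φ2→X1] = [4, 1]
r7 m[φ3→X1] = [5, 7]
r7 m[φ4→X7] = [1, 5]
r7 m[φ5→X14] = [8, 5]
r7 m[X7→φ0] = [1, 5]
r7 m[X7→φ4] = [15372, 21444]
r7 m[X14→φ1] = [8, 5]
r7 m[X14→φ5] = [8704, 10592]
r7 m[X1→φ0] = [1860, 588]
r7 m[X1→φ1] = [1040, 308]
r7 m[X1→φ2] = [24180, 25872]
r7 m[X1→φ3] = [19344, 3696]
fixed point reached at round 7
b[X7] = ⊗ incoming = [15372, 107220]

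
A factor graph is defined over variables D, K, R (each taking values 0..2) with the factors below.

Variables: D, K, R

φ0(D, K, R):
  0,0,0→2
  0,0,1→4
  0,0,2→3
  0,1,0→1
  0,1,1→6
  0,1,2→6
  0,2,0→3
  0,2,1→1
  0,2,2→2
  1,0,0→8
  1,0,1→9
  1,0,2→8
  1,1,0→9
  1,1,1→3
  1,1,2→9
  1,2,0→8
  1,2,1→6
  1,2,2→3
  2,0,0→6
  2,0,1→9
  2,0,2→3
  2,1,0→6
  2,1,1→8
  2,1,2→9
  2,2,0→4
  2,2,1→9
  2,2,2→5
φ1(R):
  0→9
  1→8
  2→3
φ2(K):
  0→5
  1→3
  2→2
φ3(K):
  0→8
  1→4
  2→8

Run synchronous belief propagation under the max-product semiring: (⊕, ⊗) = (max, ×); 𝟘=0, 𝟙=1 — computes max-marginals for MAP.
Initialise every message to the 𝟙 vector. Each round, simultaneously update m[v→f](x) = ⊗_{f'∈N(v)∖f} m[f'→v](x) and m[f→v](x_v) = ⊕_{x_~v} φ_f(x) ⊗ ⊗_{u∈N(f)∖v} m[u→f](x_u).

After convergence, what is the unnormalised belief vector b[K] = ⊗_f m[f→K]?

b[K] = [2880, 972, 1152]

init: all messages = 𝟙 over 3 values
r1 m[φ0→D] = [6, 9, 9]
r1 m[φ0→K] = [9, 9, 9]
r1 m[φ0→R] = [9, 9, 9]
r1 m[φ1→R] = [9, 8, 3]
r1 m[φ2→K] = [5, 3, 2]
r1 m[φ3→K] = [8, 4, 8]
r1 m[D→φ0] = [1, 1, 1]
r1 m[K→φ0] = [1, 1, 1]
r1 m[K→φ2] = [1, 1, 1]
r1 m[K→φ3] = [1, 1, 1]
r1 m[R→φ0] = [1, 1, 1]
r1 m[R→φ1] = [1, 1, 1]
r2 m[φ0→D] = [6, 9, 9]
r2 m[φ0→K] = [9, 9, 9]
r2 m[φ0→R] = [9, 9, 9]
r2 m[φ1→R] = [9, 8, 3]
r2 m[φ2→K] = [5, 3, 2]
r2 m[φ3→K] = [8, 4, 8]
r2 m[D→φ0] = [1, 1, 1]
r2 m[K→φ0] = [40, 12, 16]
r2 m[K→φ2] = [72, 36, 72]
r2 m[K→φ3] = [45, 27, 18]
r2 m[R→φ0] = [9, 8, 3]
r2 m[R→φ1] = [9, 9, 9]
r3 m[φ0→D] = [1280, 2880, 2880]
r3 m[φ0→K] = [72, 81, 72]
r3 m[φ0→R] = [320, 360, 320]
r3 m[φ1→R] = [9, 8, 3]
r3 m[φ2→K] = [5, 3, 2]
r3 m[φ3→K] = [8, 4, 8]
r3 m[D→φ0] = [1, 1, 1]
r3 m[K→φ0] = [40, 12, 16]
r3 m[K→φ2] = [72, 36, 72]
r3 m[K→φ3] = [45, 27, 18]
r3 m[R→φ0] = [9, 8, 3]
r3 m[R→φ1] = [9, 9, 9]
r4 m[φ0→D] = [1280, 2880, 2880]
r4 m[φ0→K] = [72, 81, 72]
r4 m[φ0→R] = [320, 360, 320]
r4 m[φ1→R] = [9, 8, 3]
r4 m[φ2→K] = [5, 3, 2]
r4 m[φ3→K] = [8, 4, 8]
r4 m[D→φ0] = [1, 1, 1]
r4 m[K→φ0] = [40, 12, 16]
r4 m[K→φ2] = [576, 324, 576]
r4 m[K→φ3] = [360, 243, 144]
r4 m[R→φ0] = [9, 8, 3]
r4 m[R→φ1] = [320, 360, 320]
r5 m[φ0→D] = [1280, 2880, 2880]
r5 m[φ0→K] = [72, 81, 72]
r5 m[φ0→R] = [320, 360, 320]
r5 m[φ1→R] = [9, 8, 3]
r5 m[φ2→K] = [5, 3, 2]
r5 m[φ3→K] = [8, 4, 8]
r5 m[D→φ0] = [1, 1, 1]
r5 m[K→φ0] = [40, 12, 16]
r5 m[K→φ2] = [576, 324, 576]
r5 m[K→φ3] = [360, 243, 144]
r5 m[R→φ0] = [9, 8, 3]
r5 m[R→φ1] = [320, 360, 320]
fixed point reached at round 5
b[K] = ⊗ incoming = [2880, 972, 1152]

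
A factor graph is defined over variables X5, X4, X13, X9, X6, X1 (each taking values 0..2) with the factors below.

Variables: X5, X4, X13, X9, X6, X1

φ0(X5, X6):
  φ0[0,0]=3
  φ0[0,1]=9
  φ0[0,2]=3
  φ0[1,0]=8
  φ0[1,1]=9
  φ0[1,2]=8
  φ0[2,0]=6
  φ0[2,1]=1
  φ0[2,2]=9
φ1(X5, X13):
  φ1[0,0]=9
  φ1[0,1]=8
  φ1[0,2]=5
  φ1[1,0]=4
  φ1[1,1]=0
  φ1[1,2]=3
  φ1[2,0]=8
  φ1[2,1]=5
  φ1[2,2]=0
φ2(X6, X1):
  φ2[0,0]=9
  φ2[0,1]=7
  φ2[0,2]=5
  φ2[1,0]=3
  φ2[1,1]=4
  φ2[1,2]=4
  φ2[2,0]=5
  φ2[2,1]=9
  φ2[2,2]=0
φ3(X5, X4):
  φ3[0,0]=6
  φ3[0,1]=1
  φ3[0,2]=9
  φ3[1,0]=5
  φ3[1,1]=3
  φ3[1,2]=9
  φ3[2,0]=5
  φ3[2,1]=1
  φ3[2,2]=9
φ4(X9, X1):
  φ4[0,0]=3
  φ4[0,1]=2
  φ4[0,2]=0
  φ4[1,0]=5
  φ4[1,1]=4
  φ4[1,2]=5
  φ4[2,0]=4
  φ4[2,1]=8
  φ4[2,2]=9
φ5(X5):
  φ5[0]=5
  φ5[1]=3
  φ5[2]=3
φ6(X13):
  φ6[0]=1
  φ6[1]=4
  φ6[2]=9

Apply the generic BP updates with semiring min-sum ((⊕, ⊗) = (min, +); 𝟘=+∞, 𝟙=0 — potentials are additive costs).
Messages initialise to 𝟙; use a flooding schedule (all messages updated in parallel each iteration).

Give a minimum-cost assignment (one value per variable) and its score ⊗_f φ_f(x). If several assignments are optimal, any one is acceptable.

assignment: (X5=1, X4=1, X13=1, X9=0, X6=2, X1=2); score = 18

init: all messages = 𝟙 over 3 values
r1 m[φ0→X5] = [3, 8, 1]
r1 m[φ0→X6] = [3, 1, 3]
r1 m[φ1→X5] = [5, 0, 0]
r1 m[φ1→X13] = [4, 0, 0]
r1 m[φ2→X6] = [5, 3, 0]
r1 m[φ2→X1] = [3, 4, 0]
r1 m[φ3→X5] = [1, 3, 1]
r1 m[φ3→X4] = [5, 1, 9]
r1 m[φ4→X9] = [0, 4, 4]
r1 m[φ4→X1] = [3, 2, 0]
r1 m[φ5→X5] = [5, 3, 3]
r1 m[φ6→X13] = [1, 4, 9]
r1 m[X5→φ0] = [0, 0, 0]
r1 m[X5→φ1] = [0, 0, 0]
r1 m[X5→φ3] = [0, 0, 0]
r1 m[X5→φ5] = [0, 0, 0]
r1 m[X4→φ3] = [0, 0, 0]
r1 m[X13→φ1] = [0, 0, 0]
r1 m[X13→φ6] = [0, 0, 0]
r1 m[X9→φ4] = [0, 0, 0]
r1 m[X6→φ0] = [0, 0, 0]
r1 m[X6→φ2] = [0, 0, 0]
r1 m[X1→φ2] = [0, 0, 0]
r1 m[X1→φ4] = [0, 0, 0]
r2 m[φ0→X5] = [3, 8, 1]
r2 m[φ0→X6] = [3, 1, 3]
r2 m[φ1→X5] = [5, 0, 0]
r2 m[φ1→X13] = [4, 0, 0]
r2 m[φ2→X6] = [5, 3, 0]
r2 m[φ2→X1] = [3, 4, 0]
r2 m[φ3→X5] = [1, 3, 1]
r2 m[φ3→X4] = [5, 1, 9]
r2 m[φ4→X9] = [0, 4, 4]
r2 m[φ4→X1] = [3, 2, 0]
r2 m[φ5→X5] = [5, 3, 3]
r2 m[φ6→X13] = [1, 4, 9]
r2 m[X5→φ0] = [11, 6, 4]
r2 m[X5→φ1] = [9, 14, 5]
r2 m[X5→φ3] = [13, 11, 4]
r2 m[X5→φ5] = [9, 11, 2]
r2 m[X4→φ3] = [0, 0, 0]
r2 m[X13→φ1] = [1, 4, 9]
r2 m[X13→φ6] = [4, 0, 0]
r2 m[X9→φ4] = [0, 0, 0]
r2 m[X6→φ0] = [5, 3, 0]
r2 m[X6→φ2] = [3, 1, 3]
r2 m[X1→φ2] = [3, 2, 0]
r2 m[X1→φ4] = [3, 4, 0]
r3 m[φ0→X5] = [3, 8, 4]
r3 m[φ0→X6] = [10, 5, 13]
r3 m[φ1→X5] = [10, 4, 9]
r3 m[φ1→X13] = [13, 10, 5]
r3 m[φ2→X6] = [5, 4, 0]
r3 m[φ2→X1] = [4, 5, 3]
r3 m[φ3→X5] = [1, 3, 1]
r3 m[φ3→X4] = [9, 5, 13]
r3 m[φ4→X9] = [0, 5, 7]
r3 m[φ4→X1] = [3, 2, 0]
r3 m[φ5→X5] = [5, 3, 3]
r3 m[φ6→X13] = [1, 4, 9]
r3 m[X5→φ0] = [11, 6, 4]
r3 m[X5→φ1] = [9, 14, 5]
r3 m[X5→φ3] = [13, 11, 4]
r3 m[X5→φ5] = [9, 11, 2]
r3 m[X4→φ3] = [0, 0, 0]
r3 m[X13→φ1] = [1, 4, 9]
r3 m[X13→φ6] = [4, 0, 0]
r3 m[X9→φ4] = [0, 0, 0]
r3 m[X6→φ0] = [5, 3, 0]
r3 m[X6→φ2] = [3, 1, 3]
r3 m[X1→φ2] = [3, 2, 0]
r3 m[X1→φ4] = [3, 4, 0]
r4 m[φ0→X5] = [3, 8, 4]
r4 m[φ0→X6] = [10, 5, 13]
r4 m[φ1→X5] = [10, 4, 9]
r4 m[φ1→X13] = [13, 10, 5]
r4 m[φ2→X6] = [5, 4, 0]
r4 m[φ2→X1] = [4, 5, 3]
r4 m[φ3→X5] = [1, 3, 1]
r4 m[φ3→X4] = [9, 5, 13]
r4 m[φ4→X9] = [0, 5, 7]
r4 m[φ4→X1] = [3, 2, 0]
r4 m[φ5→X5] = [5, 3, 3]
r4 m[φ6→X13] = [1, 4, 9]
r4 m[X5→φ0] = [16, 10, 13]
r4 m[X5→φ1] = [9, 14, 8]
r4 m[X5→φ3] = [18, 15, 16]
r4 m[X5→φ5] = [14, 15, 14]
r4 m[X4→φ3] = [0, 0, 0]
r4 m[X13→φ1] = [1, 4, 9]
r4 m[X13→φ6] = [13, 10, 5]
r4 m[X9→φ4] = [0, 0, 0]
r4 m[X6→φ0] = [5, 4, 0]
r4 m[X6→φ2] = [10, 5, 13]
r4 m[X1→φ2] = [3, 2, 0]
r4 m[X1→φ4] = [4, 5, 3]
r5 m[φ0→X5] = [3, 8, 5]
r5 m[φ0→X6] = [18, 14, 18]
r5 m[φ1→X5] = [10, 4, 9]
r5 m[φ1→X13] = [16, 13, 8]
r5 m[φ2→X6] = [5, 4, 0]
r5 m[φ2→X1] = [8, 9, 9]
r5 m[φ3→X5] = [1, 3, 1]
r5 m[φ3→X4] = [20, 17, 24]
r5 m[φ4→X9] = [3, 8, 8]
r5 m[φ4→X1] = [3, 2, 0]
r5 m[φ5→X5] = [5, 3, 3]
r5 m[φ6→X13] = [1, 4, 9]
r5 m[X5→φ0] = [16, 10, 13]
r5 m[X5→φ1] = [9, 14, 8]
r5 m[X5→φ3] = [18, 15, 16]
r5 m[X5→φ5] = [14, 15, 14]
r5 m[X4→φ3] = [0, 0, 0]
r5 m[X13→φ1] = [1, 4, 9]
r5 m[X13→φ6] = [13, 10, 5]
r5 m[X9→φ4] = [0, 0, 0]
r5 m[X6→φ0] = [5, 4, 0]
r5 m[X6→φ2] = [10, 5, 13]
r5 m[X1→φ2] = [3, 2, 0]
r5 m[X1→φ4] = [4, 5, 3]
r6 m[φ0→X5] = [3, 8, 5]
r6 m[φ0→X6] = [18, 14, 18]
r6 m[φ1→X5] = [10, 4, 9]
r6 m[φ1→X13] = [16, 13, 8]
r6 m[φ2→X6] = [5, 4, 0]
r6 m[φ2→X1] = [8, 9, 9]
r6 m[φ3→X5] = [1, 3, 1]
r6 m[φ3→X4] = [20, 17, 24]
r6 m[φ4→X9] = [3, 8, 8]
r6 m[φ4→X1] = [3, 2, 0]
r6 m[φ5→X5] = [5, 3, 3]
r6 m[φ6→X13] = [1, 4, 9]
r6 m[X5→φ0] = [16, 10, 13]
r6 m[X5→φ1] = [9, 14, 9]
r6 m[X5→φ3] = [18, 15, 17]
r6 m[X5→φ5] = [14, 15, 15]
r6 m[X4→φ3] = [0, 0, 0]
r6 m[X13→φ1] = [1, 4, 9]
r6 m[X13→φ6] = [16, 13, 8]
r6 m[X9→φ4] = [0, 0, 0]
r6 m[X6→φ0] = [5, 4, 0]
r6 m[X6→φ2] = [18, 14, 18]
r6 m[X1→φ2] = [3, 2, 0]
r6 m[X1→φ4] = [8, 9, 9]
r7 m[φ0→X5] = [3, 8, 5]
r7 m[φ0→X6] = [18, 14, 18]
r7 m[φ1→X5] = [10, 4, 9]
r7 m[φ1→X13] = [17, 14, 9]
r7 m[φ2→X6] = [5, 4, 0]
r7 m[φ2→X1] = [17, 18, 18]
r7 m[φ3→X5] = [1, 3, 1]
r7 m[φ3→X4] = [20, 18, 24]
r7 m[φ4→X9] = [9, 13, 12]
r7 m[φ4→X1] = [3, 2, 0]
r7 m[φ5→X5] = [5, 3, 3]
r7 m[φ6→X13] = [1, 4, 9]
r7 m[X5→φ0] = [16, 10, 13]
r7 m[X5→φ1] = [9, 14, 9]
r7 m[X5→φ3] = [18, 15, 17]
r7 m[X5→φ5] = [14, 15, 15]
r7 m[X4→φ3] = [0, 0, 0]
r7 m[X13→φ1] = [1, 4, 9]
r7 m[X13→φ6] = [16, 13, 8]
r7 m[X9→φ4] = [0, 0, 0]
r7 m[X6→φ0] = [5, 4, 0]
r7 m[X6→φ2] = [18, 14, 18]
r7 m[X1→φ2] = [3, 2, 0]
r7 m[X1→φ4] = [8, 9, 9]
r8 m[φ0→X5] = [3, 8, 5]
r8 m[φ0→X6] = [18, 14, 18]
r8 m[φ1→X5] = [10, 4, 9]
r8 m[φ1→X13] = [17, 14, 9]
r8 m[φ2→X6] = [5, 4, 0]
r8 m[φ2→X1] = [17, 18, 18]
r8 m[φ3→X5] = [1, 3, 1]
r8 m[φ3→X4] = [20, 18, 24]
r8 m[φ4→X9] = [9, 13, 12]
r8 m[φ4→X1] = [3, 2, 0]
r8 m[φ5→X5] = [5, 3, 3]
r8 m[φ6→X13] = [1, 4, 9]
r8 m[X5→φ0] = [16, 10, 13]
r8 m[X5→φ1] = [9, 14, 9]
r8 m[X5→φ3] = [18, 15, 17]
r8 m[X5→φ5] = [14, 15, 15]
r8 m[X4→φ3] = [0, 0, 0]
r8 m[X13→φ1] = [1, 4, 9]
r8 m[X13→φ6] = [17, 14, 9]
r8 m[X9→φ4] = [0, 0, 0]
r8 m[X6→φ0] = [5, 4, 0]
r8 m[X6→φ2] = [18, 14, 18]
r8 m[X1→φ2] = [3, 2, 0]
r8 m[X1→φ4] = [17, 18, 18]
r9 m[φ0→X5] = [3, 8, 5]
r9 m[φ0→X6] = [18, 14, 18]
r9 m[φ1→X5] = [10, 4, 9]
r9 m[φ1→X13] = [17, 14, 9]
r9 m[φ2→X6] = [5, 4, 0]
r9 m[φ2→X1] = [17, 18, 18]
r9 m[φ3→X5] = [1, 3, 1]
r9 m[φ3→X4] = [20, 18, 24]
r9 m[φ4→X9] = [18, 22, 21]
r9 m[φ4→X1] = [3, 2, 0]
r9 m[φ5→X5] = [5, 3, 3]
r9 m[φ6→X13] = [1, 4, 9]
r9 m[X5→φ0] = [16, 10, 13]
r9 m[X5→φ1] = [9, 14, 9]
r9 m[X5→φ3] = [18, 15, 17]
r9 m[X5→φ5] = [14, 15, 15]
r9 m[X4→φ3] = [0, 0, 0]
r9 m[X13→φ1] = [1, 4, 9]
r9 m[X13→φ6] = [17, 14, 9]
r9 m[X9→φ4] = [0, 0, 0]
r9 m[X6→φ0] = [5, 4, 0]
r9 m[X6→φ2] = [18, 14, 18]
r9 m[X1→φ2] = [3, 2, 0]
r9 m[X1→φ4] = [17, 18, 18]
r10 m[φ0→X5] = [3, 8, 5]
r10 m[φ0→X6] = [18, 14, 18]
r10 m[φ1→X5] = [10, 4, 9]
r10 m[φ1→X13] = [17, 14, 9]
r10 m[φ2→X6] = [5, 4, 0]
r10 m[φ2→X1] = [17, 18, 18]
r10 m[φ3→X5] = [1, 3, 1]
r10 m[φ3→X4] = [20, 18, 24]
r10 m[φ4→X9] = [18, 22, 21]
r10 m[φ4→X1] = [3, 2, 0]
r10 m[φ5→X5] = [5, 3, 3]
r10 m[φ6→X13] = [1, 4, 9]
r10 m[X5→φ0] = [16, 10, 13]
r10 m[X5→φ1] = [9, 14, 9]
r10 m[X5→φ3] = [18, 15, 17]
r10 m[X5→φ5] = [14, 15, 15]
r10 m[X4→φ3] = [0, 0, 0]
r10 m[X13→φ1] = [1, 4, 9]
r10 m[X13→φ6] = [17, 14, 9]
r10 m[X9→φ4] = [0, 0, 0]
r10 m[X6→φ0] = [5, 4, 0]
r10 m[X6→φ2] = [18, 14, 18]
r10 m[X1→φ2] = [3, 2, 0]
r10 m[X1→φ4] = [17, 18, 18]
fixed point reached at round 10
traceback from X5: (X5=1, X4=1, X13=1, X9=0, X6=2, X1=2), score=18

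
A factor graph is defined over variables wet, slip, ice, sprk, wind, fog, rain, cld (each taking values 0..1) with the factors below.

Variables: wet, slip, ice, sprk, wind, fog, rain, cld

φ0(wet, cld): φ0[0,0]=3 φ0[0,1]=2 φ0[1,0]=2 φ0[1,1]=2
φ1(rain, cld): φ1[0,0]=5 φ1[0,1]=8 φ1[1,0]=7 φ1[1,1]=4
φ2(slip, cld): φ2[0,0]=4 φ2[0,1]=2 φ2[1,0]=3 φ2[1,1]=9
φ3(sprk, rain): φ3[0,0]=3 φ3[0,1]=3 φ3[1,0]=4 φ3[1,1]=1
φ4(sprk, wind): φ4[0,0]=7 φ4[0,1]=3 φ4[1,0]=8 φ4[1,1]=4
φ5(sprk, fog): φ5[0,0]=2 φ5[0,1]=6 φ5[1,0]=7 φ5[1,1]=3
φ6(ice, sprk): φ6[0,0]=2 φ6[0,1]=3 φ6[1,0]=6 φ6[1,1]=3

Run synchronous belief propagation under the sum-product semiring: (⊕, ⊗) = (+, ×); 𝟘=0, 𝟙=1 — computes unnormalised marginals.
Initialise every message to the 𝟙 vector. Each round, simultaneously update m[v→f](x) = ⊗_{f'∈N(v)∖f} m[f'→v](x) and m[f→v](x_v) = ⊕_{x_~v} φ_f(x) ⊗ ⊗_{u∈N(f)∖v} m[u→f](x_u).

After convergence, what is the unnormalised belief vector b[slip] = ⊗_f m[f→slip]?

b[slip] = [1241280, 2399760]

init: all messages = 𝟙 over 2 values
r1 m[φ0→wet] = [5, 4]
r1 m[φ0→cld] = [5, 4]
r1 m[φ1→rain] = [13, 11]
r1 m[φ1→cld] = [12, 12]
r1 m[φ2→slip] = [6, 12]
r1 m[φ2→cld] = [7, 11]
r1 m[φ3→sprk] = [6, 5]
r1 m[φ3→rain] = [7, 4]
r1 m[φ4→sprk] = [10, 12]
r1 m[φ4→wind] = [15, 7]
r1 m[φ5→sprk] = [8, 10]
r1 m[φ5→fog] = [9, 9]
r1 m[φ6→ice] = [5, 9]
r1 m[φ6→sprk] = [8, 6]
r1 m[wet→φ0] = [1, 1]
r1 m[slip→φ2] = [1, 1]
r1 m[ice→φ6] = [1, 1]
r1 m[sprk→φ3] = [1, 1]
r1 m[sprk→φ4] = [1, 1]
r1 m[sprk→φ5] = [1, 1]
r1 m[sprk→φ6] = [1, 1]
r1 m[wind→φ4] = [1, 1]
r1 m[fog→φ5] = [1, 1]
r1 m[rain→φ1] = [1, 1]
r1 m[rain→φ3] = [1, 1]
r1 m[cld→φ0] = [1, 1]
r1 m[cld→φ1] = [1, 1]
r1 m[cld→φ2] = [1, 1]
r2 m[φ0→wet] = [5, 4]
r2 m[φ0→cld] = [5, 4]
r2 m[φ1→rain] = [13, 11]
r2 m[φ1→cld] = [12, 12]
r2 m[φ2→slip] = [6, 12]
r2 m[φ2→cld] = [7, 11]
r2 m[φ3→sprk] = [6, 5]
r2 m[φ3→rain] = [7, 4]
r2 m[φ4→sprk] = [10, 12]
r2 m[φ4→wind] = [15, 7]
r2 m[φ5→sprk] = [8, 10]
r2 m[φ5→fog] = [9, 9]
r2 m[φ6→ice] = [5, 9]
r2 m[φ6→sprk] = [8, 6]
r2 m[wet→φ0] = [1, 1]
r2 m[slip→φ2] = [1, 1]
r2 m[ice→φ6] = [1, 1]
r2 m[sprk→φ3] = [640, 720]
r2 m[sprk→φ4] = [384, 300]
r2 m[sprk→φ5] = [480, 360]
r2 m[sprk→φ6] = [480, 600]
r2 m[wind→φ4] = [1, 1]
r2 m[fog→φ5] = [1, 1]
r2 m[rain→φ1] = [7, 4]
r2 m[rain→φ3] = [13, 11]
r2 m[cld→φ0] = [84, 132]
r2 m[cld→φ1] = [35, 44]
r2 m[cld→φ2] = [60, 48]
r3 m[φ0→wet] = [516, 432]
r3 m[φ0→cld] = [5, 4]
r3 m[φ1→rain] = [527, 421]
r3 m[φ1→cld] = [63, 72]
r3 m[φ2→slip] = [336, 612]
r3 m[φ2→cld] = [7, 11]
r3 m[φ3→sprk] = [72, 63]
r3 m[φ3→rain] = [4800, 2640]
r3 m[φ4→sprk] = [10, 12]
r3 m[φ4→wind] = [5088, 2352]
r3 m[φ5→sprk] = [8, 10]
r3 m[φ5→fog] = [3480, 3960]
r3 m[φ6→ice] = [2760, 4680]
r3 m[φ6→sprk] = [8, 6]
r3 m[wet→φ0] = [1, 1]
r3 m[slip→φ2] = [1, 1]
r3 m[ice→φ6] = [1, 1]
r3 m[sprk→φ3] = [640, 720]
r3 m[sprk→φ4] = [384, 300]
r3 m[sprk→φ5] = [480, 360]
r3 m[sprk→φ6] = [480, 600]
r3 m[wind→φ4] = [1, 1]
r3 m[fog→φ5] = [1, 1]
r3 m[rain→φ1] = [7, 4]
r3 m[rain→φ3] = [13, 11]
r3 m[cld→φ0] = [84, 132]
r3 m[cld→φ1] = [35, 44]
r3 m[cld→φ2] = [60, 48]
r4 m[φ0→wet] = [516, 432]
r4 m[φ0→cld] = [5, 4]
r4 m[φ1→rain] = [527, 421]
r4 m[φ1→cld] = [63, 72]
r4 m[φ2→slip] = [336, 612]
r4 m[φ2→cld] = [7, 11]
r4 m[φ3→sprk] = [72, 63]
r4 m[φ3→rain] = [4800, 2640]
r4 m[φ4→sprk] = [10, 12]
r4 m[φ4→wind] = [5088, 2352]
r4 m[φ5→sprk] = [8, 10]
r4 m[φ5→fog] = [3480, 3960]
r4 m[φ6→ice] = [2760, 4680]
r4 m[φ6→sprk] = [8, 6]
r4 m[wet→φ0] = [1, 1]
r4 m[slip→φ2] = [1, 1]
r4 m[ice→φ6] = [1, 1]
r4 m[sprk→φ3] = [640, 720]
r4 m[sprk→φ4] = [4608, 3780]
r4 m[sprk→φ5] = [5760, 4536]
r4 m[sprk→φ6] = [5760, 7560]
r4 m[wind→φ4] = [1, 1]
r4 m[fog→φ5] = [1, 1]
r4 m[rain→φ1] = [4800, 2640]
r4 m[rain→φ3] = [527, 421]
r4 m[cld→φ0] = [441, 792]
r4 m[cld→φ1] = [35, 44]
r4 m[cld→φ2] = [315, 288]
r5 m[φ0→wet] = [2907, 2466]
r5 m[φ0→cld] = [5, 4]
r5 m[φ1→rain] = [527, 421]
r5 m[φ1→cld] = [42480, 48960]
r5 m[φ2→slip] = [1836, 3537]
r5 m[φ2→cld] = [7, 11]
r5 m[φ3→sprk] = [2844, 2529]
r5 m[φ3→rain] = [4800, 2640]
r5 m[φ4→sprk] = [10, 12]
r5 m[φ4→wind] = [62496, 28944]
r5 m[φ5→sprk] = [8, 10]
r5 m[φ5→fog] = [43272, 48168]
r5 m[φ6→ice] = [34200, 57240]
r5 m[φ6→sprk] = [8, 6]
r5 m[wet→φ0] = [1, 1]
r5 m[slip→φ2] = [1, 1]
r5 m[ice→φ6] = [1, 1]
r5 m[sprk→φ3] = [640, 720]
r5 m[sprk→φ4] = [4608, 3780]
r5 m[sprk→φ5] = [5760, 4536]
r5 m[sprk→φ6] = [5760, 7560]
r5 m[wind→φ4] = [1, 1]
r5 m[fog→φ5] = [1, 1]
r5 m[rain→φ1] = [4800, 2640]
r5 m[rain→φ3] = [527, 421]
r5 m[cld→φ0] = [441, 792]
r5 m[cld→φ1] = [35, 44]
r5 m[cld→φ2] = [315, 288]
r6 m[φ0→wet] = [2907, 2466]
r6 m[φ0→cld] = [5, 4]
r6 m[φ1→rain] = [527, 421]
r6 m[φ1→cld] = [42480, 48960]
r6 m[φ2→slip] = [1836, 3537]
r6 m[φ2→cld] = [7, 11]
r6 m[φ3→sprk] = [2844, 2529]
r6 m[φ3→rain] = [4800, 2640]
r6 m[φ4→sprk] = [10, 12]
r6 m[φ4→wind] = [62496, 28944]
r6 m[φ5→sprk] = [8, 10]
r6 m[φ5→fog] = [43272, 48168]
r6 m[φ6→ice] = [34200, 57240]
r6 m[φ6→sprk] = [8, 6]
r6 m[wet→φ0] = [1, 1]
r6 m[slip→φ2] = [1, 1]
r6 m[ice→φ6] = [1, 1]
r6 m[sprk→φ3] = [640, 720]
r6 m[sprk→φ4] = [182016, 151740]
r6 m[sprk→φ5] = [227520, 182088]
r6 m[sprk→φ6] = [227520, 303480]
r6 m[wind→φ4] = [1, 1]
r6 m[fog→φ5] = [1, 1]
r6 m[rain→φ1] = [4800, 2640]
r6 m[rain→φ3] = [527, 421]
r6 m[cld→φ0] = [297360, 538560]
r6 m[cld→φ1] = [35, 44]
r6 m[cld→φ2] = [212400, 195840]
r7 m[φ0→wet] = [1969200, 1671840]
r7 m[φ0→cld] = [5, 4]
r7 m[φ1→rain] = [527, 421]
r7 m[φ1→cld] = [42480, 48960]
r7 m[φ2→slip] = [1241280, 2399760]
r7 m[φ2→cld] = [7, 11]
r7 m[φ3→sprk] = [2844, 2529]
r7 m[φ3→rain] = [4800, 2640]
r7 m[φ4→sprk] = [10, 12]
r7 m[φ4→wind] = [2488032, 1153008]
r7 m[φ5→sprk] = [8, 10]
r7 m[φ5→fog] = [1729656, 1911384]
r7 m[φ6→ice] = [1365480, 2275560]
r7 m[φ6→sprk] = [8, 6]
r7 m[wet→φ0] = [1, 1]
r7 m[slip→φ2] = [1, 1]
r7 m[ice→φ6] = [1, 1]
r7 m[sprk→φ3] = [640, 720]
r7 m[sprk→φ4] = [182016, 151740]
r7 m[sprk→φ5] = [227520, 182088]
r7 m[sprk→φ6] = [227520, 303480]
r7 m[wind→φ4] = [1, 1]
r7 m[fog→φ5] = [1, 1]
r7 m[rain→φ1] = [4800, 2640]
r7 m[rain→φ3] = [527, 421]
r7 m[cld→φ0] = [297360, 538560]
r7 m[cld→φ1] = [35, 44]
r7 m[cld→φ2] = [212400, 195840]
r8 m[φ0→wet] = [1969200, 1671840]
r8 m[φ0→cld] = [5, 4]
r8 m[φ1→rain] = [527, 421]
r8 m[φ1→cld] = [42480, 48960]
r8 m[φ2→slip] = [1241280, 2399760]
r8 m[φ2→cld] = [7, 11]
r8 m[φ3→sprk] = [2844, 2529]
r8 m[φ3→rain] = [4800, 2640]
r8 m[φ4→sprk] = [10, 12]
r8 m[φ4→wind] = [2488032, 1153008]
r8 m[φ5→sprk] = [8, 10]
r8 m[φ5→fog] = [1729656, 1911384]
r8 m[φ6→ice] = [1365480, 2275560]
r8 m[φ6→sprk] = [8, 6]
r8 m[wet→φ0] = [1, 1]
r8 m[slip→φ2] = [1, 1]
r8 m[ice→φ6] = [1, 1]
r8 m[sprk→φ3] = [640, 720]
r8 m[sprk→φ4] = [182016, 151740]
r8 m[sprk→φ5] = [227520, 182088]
r8 m[sprk→φ6] = [227520, 303480]
r8 m[wind→φ4] = [1, 1]
r8 m[fog→φ5] = [1, 1]
r8 m[rain→φ1] = [4800, 2640]
r8 m[rain→φ3] = [527, 421]
r8 m[cld→φ0] = [297360, 538560]
r8 m[cld→φ1] = [35, 44]
r8 m[cld→φ2] = [212400, 195840]
fixed point reached at round 8
b[slip] = ⊗ incoming = [1241280, 2399760]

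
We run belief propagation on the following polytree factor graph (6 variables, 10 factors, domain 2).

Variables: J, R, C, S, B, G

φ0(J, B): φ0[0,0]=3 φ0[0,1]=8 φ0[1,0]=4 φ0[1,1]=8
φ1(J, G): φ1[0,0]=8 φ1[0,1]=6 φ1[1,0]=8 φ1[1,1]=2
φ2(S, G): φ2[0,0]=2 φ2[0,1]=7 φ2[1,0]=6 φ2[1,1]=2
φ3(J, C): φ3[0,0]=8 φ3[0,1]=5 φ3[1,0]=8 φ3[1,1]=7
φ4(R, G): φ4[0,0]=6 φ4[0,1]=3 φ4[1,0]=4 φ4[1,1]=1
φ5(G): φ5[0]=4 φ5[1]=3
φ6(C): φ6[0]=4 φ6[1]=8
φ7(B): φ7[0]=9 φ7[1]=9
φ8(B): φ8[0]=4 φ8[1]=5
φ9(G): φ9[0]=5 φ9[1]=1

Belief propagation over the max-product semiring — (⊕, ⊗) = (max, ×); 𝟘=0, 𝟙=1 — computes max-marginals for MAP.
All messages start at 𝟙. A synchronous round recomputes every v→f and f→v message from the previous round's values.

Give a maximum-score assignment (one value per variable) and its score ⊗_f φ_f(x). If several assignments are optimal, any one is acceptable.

assignment: (J=1, R=0, C=1, S=1, B=1, G=0); score = 116121600

init: all messages = 𝟙 over 2 values
r1 m[φ0→J] = [8, 8]
r1 m[φ0→B] = [4, 8]
r1 m[φ1→J] = [8, 8]
r1 m[φ1→G] = [8, 6]
r1 m[φ2→S] = [7, 6]
r1 m[φ2→G] = [6, 7]
r1 m[φ3→J] = [8, 8]
r1 m[φ3→C] = [8, 7]
r1 m[φ4→R] = [6, 4]
r1 m[φ4→G] = [6, 3]
r1 m[φ5→G] = [4, 3]
r1 m[φ6→C] = [4, 8]
r1 m[φ7→B] = [9, 9]
r1 m[φ8→B] = [4, 5]
r1 m[φ9→G] = [5, 1]
r1 m[J→φ0] = [1, 1]
r1 m[J→φ1] = [1, 1]
r1 m[J→φ3] = [1, 1]
r1 m[R→φ4] = [1, 1]
r1 m[C→φ3] = [1, 1]
r1 m[C→φ6] = [1, 1]
r1 m[S→φ2] = [1, 1]
r1 m[B→φ0] = [1, 1]
r1 m[B→φ7] = [1, 1]
r1 m[B→φ8] = [1, 1]
r1 m[G→φ1] = [1, 1]
r1 m[G→φ2] = [1, 1]
r1 m[G→φ4] = [1, 1]
r1 m[G→φ5] = [1, 1]
r1 m[G→φ9] = [1, 1]
r2 m[φ0→J] = [8, 8]
r2 m[φ0→B] = [4, 8]
r2 m[φ1→J] = [8, 8]
r2 m[φ1→G] = [8, 6]
r2 m[φ2→S] = [7, 6]
r2 m[φ2→G] = [6, 7]
r2 m[φ3→J] = [8, 8]
r2 m[φ3→C] = [8, 7]
r2 m[φ4→R] = [6, 4]
r2 m[φ4→G] = [6, 3]
r2 m[φ5→G] = [4, 3]
r2 m[φ6→C] = [4, 8]
r2 m[φ7→B] = [9, 9]
r2 m[φ8→B] = [4, 5]
r2 m[φ9→G] = [5, 1]
r2 m[J→φ0] = [64, 64]
r2 m[J→φ1] = [64, 64]
r2 m[J→φ3] = [64, 64]
r2 m[R→φ4] = [1, 1]
r2 m[C→φ3] = [4, 8]
r2 m[C→φ6] = [8, 7]
r2 m[S→φ2] = [1, 1]
r2 m[B→φ0] = [36, 45]
r2 m[B→φ7] = [16, 40]
r2 m[B→φ8] = [36, 72]
r2 m[G→φ1] = [720, 63]
r2 m[G→φ2] = [960, 54]
r2 m[G→φ4] = [960, 126]
r2 m[G→φ5] = [1440, 126]
r2 m[G→φ9] = [1152, 378]
r3 m[φ0→J] = [360, 360]
r3 m[φ0→B] = [256, 512]
r3 m[φ1→J] = [5760, 5760]
r3 m[φ1→G] = [512, 384]
r3 m[φ2→S] = [1920, 5760]
r3 m[φ2→G] = [6, 7]
r3 m[φ3→J] = [40, 56]
r3 m[φ3→C] = [512, 448]
r3 m[φ4→R] = [5760, 3840]
r3 m[φ4→G] = [6, 3]
r3 m[φ5→G] = [4, 3]
r3 m[φ6→C] = [4, 8]
r3 m[φ7→B] = [9, 9]
r3 m[φ8→B] = [4, 5]
r3 m[φ9→G] = [5, 1]
r3 m[J→φ0] = [64, 64]
r3 m[J→φ1] = [64, 64]
r3 m[J→φ3] = [64, 64]
r3 m[R→φ4] = [1, 1]
r3 m[C→φ3] = [4, 8]
r3 m[C→φ6] = [8, 7]
r3 m[S→φ2] = [1, 1]
r3 m[B→φ0] = [36, 45]
r3 m[B→φ7] = [16, 40]
r3 m[B→φ8] = [36, 72]
r3 m[G→φ1] = [720, 63]
r3 m[G→φ2] = [960, 54]
r3 m[G→φ4] = [960, 126]
r3 m[G→φ5] = [1440, 126]
r3 m[G→φ9] = [1152, 378]
r4 m[φ0→J] = [360, 360]
r4 m[φ0→B] = [256, 512]
r4 m[φ1→J] = [5760, 5760]
r4 m[φ1→G] = [512, 384]
r4 m[φ2→S] = [1920, 5760]
r4 m[φ2→G] = [6, 7]
r4 m[φ3→J] = [40, 56]
r4 m[φ3→C] = [512, 448]
r4 m[φ4→R] = [5760, 3840]
r4 m[φ4→G] = [6, 3]
r4 m[φ5→G] = [4, 3]
r4 m[φ6→C] = [4, 8]
r4 m[φ7→B] = [9, 9]
r4 m[φ8→B] = [4, 5]
r4 m[φ9→G] = [5, 1]
r4 m[J→φ0] = [230400, 322560]
r4 m[J→φ1] = [14400, 20160]
r4 m[J→φ3] = [2073600, 2073600]
r4 m[R→φ4] = [1, 1]
r4 m[C→φ3] = [4, 8]
r4 m[C→φ6] = [512, 448]
r4 m[S→φ2] = [1, 1]
r4 m[B→φ0] = [36, 45]
r4 m[B→φ7] = [1024, 2560]
r4 m[B→φ8] = [2304, 4608]
r4 m[G→φ1] = [720, 63]
r4 m[G→φ2] = [61440, 3456]
r4 m[G→φ4] = [61440, 8064]
r4 m[G→φ5] = [92160, 8064]
r4 m[G→φ9] = [73728, 24192]
r5 m[φ0→J] = [360, 360]
r5 m[φ0→B] = [1290240, 2580480]
r5 m[φ1→J] = [5760, 5760]
r5 m[φ1→G] = [161280, 86400]
r5 m[φ2→S] = [122880, 368640]
r5 m[φ2→G] = [6, 7]
r5 m[φ3→J] = [40, 56]
r5 m[φ3→C] = [16588800, 14515200]
r5 m[φ4→R] = [368640, 245760]
r5 m[φ4→G] = [6, 3]
r5 m[φ5→G] = [4, 3]
r5 m[φ6→C] = [4, 8]
r5 m[φ7→B] = [9, 9]
r5 m[φ8→B] = [4, 5]
r5 m[φ9→G] = [5, 1]
r5 m[J→φ0] = [230400, 322560]
r5 m[J→φ1] = [14400, 20160]
r5 m[J→φ3] = [2073600, 2073600]
r5 m[R→φ4] = [1, 1]
r5 m[C→φ3] = [4, 8]
r5 m[C→φ6] = [512, 448]
r5 m[S→φ2] = [1, 1]
r5 m[B→φ0] = [36, 45]
r5 m[B→φ7] = [1024, 2560]
r5 m[B→φ8] = [2304, 4608]
r5 m[G→φ1] = [720, 63]
r5 m[G→φ2] = [61440, 3456]
r5 m[G→φ4] = [61440, 8064]
r5 m[G→φ5] = [92160, 8064]
r5 m[G→φ9] = [73728, 24192]
r6 m[φ0→J] = [360, 360]
r6 m[φ0→B] = [1290240, 2580480]
r6 m[φ1→J] = [5760, 5760]
r6 m[φ1→G] = [161280, 86400]
r6 m[φ2→S] = [122880, 368640]
r6 m[φ2→G] = [6, 7]
r6 m[φ3→J] = [40, 56]
r6 m[φ3→C] = [16588800, 14515200]
r6 m[φ4→R] = [368640, 245760]
r6 m[φ4→G] = [6, 3]
r6 m[φ5→G] = [4, 3]
r6 m[φ6→C] = [4, 8]
r6 m[φ7→B] = [9, 9]
r6 m[φ8→B] = [4, 5]
r6 m[φ9→G] = [5, 1]
r6 m[J→φ0] = [230400, 322560]
r6 m[J→φ1] = [14400, 20160]
r6 m[J→φ3] = [2073600, 2073600]
r6 m[R→φ4] = [1, 1]
r6 m[C→φ3] = [4, 8]
r6 m[C→φ6] = [16588800, 14515200]
r6 m[S→φ2] = [1, 1]
r6 m[B→φ0] = [36, 45]
r6 m[B→φ7] = [5160960, 12902400]
r6 m[B→φ8] = [11612160, 23224320]
r6 m[G→φ1] = [720, 63]
r6 m[G→φ2] = [19353600, 777600]
r6 m[G→φ4] = [19353600, 1814400]
r6 m[G→φ5] = [29030400, 1814400]
r6 m[G→φ9] = [23224320, 5443200]
r7 m[φ0→J] = [360, 360]
r7 m[φ0→B] = [1290240, 2580480]
r7 m[φ1→J] = [5760, 5760]
r7 m[φ1→G] = [161280, 86400]
r7 m[φ2→S] = [38707200, 116121600]
r7 m[φ2→G] = [6, 7]
r7 m[φ3→J] = [40, 56]
r7 m[φ3→C] = [16588800, 14515200]
r7 m[φ4→R] = [116121600, 77414400]
r7 m[φ4→G] = [6, 3]
r7 m[φ5→G] = [4, 3]
r7 m[φ6→C] = [4, 8]
r7 m[φ7→B] = [9, 9]
r7 m[φ8→B] = [4, 5]
r7 m[φ9→G] = [5, 1]
r7 m[J→φ0] = [230400, 322560]
r7 m[J→φ1] = [14400, 20160]
r7 m[J→φ3] = [2073600, 2073600]
r7 m[R→φ4] = [1, 1]
r7 m[C→φ3] = [4, 8]
r7 m[C→φ6] = [16588800, 14515200]
r7 m[S→φ2] = [1, 1]
r7 m[B→φ0] = [36, 45]
r7 m[B→φ7] = [5160960, 12902400]
r7 m[B→φ8] = [11612160, 23224320]
r7 m[G→φ1] = [720, 63]
r7 m[G→φ2] = [19353600, 777600]
r7 m[G→φ4] = [19353600, 1814400]
r7 m[G→φ5] = [29030400, 1814400]
r7 m[G→φ9] = [23224320, 5443200]
r8 m[φ0→J] = [360, 360]
r8 m[φ0→B] = [1290240, 2580480]
r8 m[φ1→J] = [5760, 5760]
r8 m[φ1→G] = [161280, 86400]
r8 m[φ2→S] = [38707200, 116121600]
r8 m[φ2→G] = [6, 7]
r8 m[φ3→J] = [40, 56]
r8 m[φ3→C] = [16588800, 14515200]
r8 m[φ4→R] = [116121600, 77414400]
r8 m[φ4→G] = [6, 3]
r8 m[φ5→G] = [4, 3]
r8 m[φ6→C] = [4, 8]
r8 m[φ7→B] = [9, 9]
r8 m[φ8→B] = [4, 5]
r8 m[φ9→G] = [5, 1]
r8 m[J→φ0] = [230400, 322560]
r8 m[J→φ1] = [14400, 20160]
r8 m[J→φ3] = [2073600, 2073600]
r8 m[R→φ4] = [1, 1]
r8 m[C→φ3] = [4, 8]
r8 m[C→φ6] = [16588800, 14515200]
r8 m[S→φ2] = [1, 1]
r8 m[B→φ0] = [36, 45]
r8 m[B→φ7] = [5160960, 12902400]
r8 m[B→φ8] = [11612160, 23224320]
r8 m[G→φ1] = [720, 63]
r8 m[G→φ2] = [19353600, 777600]
r8 m[G→φ4] = [19353600, 1814400]
r8 m[G→φ5] = [29030400, 1814400]
r8 m[G→φ9] = [23224320, 5443200]
fixed point reached at round 8
traceback from J: (J=1, R=0, C=1, S=1, B=1, G=0), score=116121600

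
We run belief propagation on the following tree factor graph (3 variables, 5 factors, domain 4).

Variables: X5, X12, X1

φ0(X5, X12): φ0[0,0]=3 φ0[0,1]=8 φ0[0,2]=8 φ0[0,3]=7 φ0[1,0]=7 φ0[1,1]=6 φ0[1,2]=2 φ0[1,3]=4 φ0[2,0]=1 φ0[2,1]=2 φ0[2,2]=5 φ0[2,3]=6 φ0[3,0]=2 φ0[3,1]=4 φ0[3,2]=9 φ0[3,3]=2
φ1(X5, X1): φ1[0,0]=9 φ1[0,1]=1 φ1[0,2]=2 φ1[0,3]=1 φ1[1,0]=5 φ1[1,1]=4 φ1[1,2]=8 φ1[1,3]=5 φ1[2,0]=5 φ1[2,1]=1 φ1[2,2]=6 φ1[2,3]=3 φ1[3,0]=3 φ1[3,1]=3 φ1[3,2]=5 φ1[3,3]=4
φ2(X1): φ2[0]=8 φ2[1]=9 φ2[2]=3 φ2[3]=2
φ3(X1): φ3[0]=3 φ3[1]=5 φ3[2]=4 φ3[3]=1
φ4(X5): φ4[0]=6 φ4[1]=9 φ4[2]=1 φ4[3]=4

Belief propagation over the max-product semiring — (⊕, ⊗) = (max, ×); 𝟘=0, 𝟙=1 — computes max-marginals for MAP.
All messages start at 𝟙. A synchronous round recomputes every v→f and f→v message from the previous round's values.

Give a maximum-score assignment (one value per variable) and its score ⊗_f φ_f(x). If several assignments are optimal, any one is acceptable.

init: all messages = 𝟙 over 4 values
r1 m[φ0→X5] = [8, 7, 6, 9]
r1 m[φ0→X12] = [7, 8, 9, 7]
r1 m[φ1→X5] = [9, 8, 6, 5]
r1 m[φ1→X1] = [9, 4, 8, 5]
r1 m[φ2→X1] = [8, 9, 3, 2]
r1 m[φ3→X1] = [3, 5, 4, 1]
r1 m[φ4→X5] = [6, 9, 1, 4]
r1 m[X5→φ0] = [1, 1, 1, 1]
r1 m[X5→φ1] = [1, 1, 1, 1]
r1 m[X5→φ4] = [1, 1, 1, 1]
r1 m[X12→φ0] = [1, 1, 1, 1]
r1 m[X1→φ1] = [1, 1, 1, 1]
r1 m[X1→φ2] = [1, 1, 1, 1]
r1 m[X1→φ3] = [1, 1, 1, 1]
r2 m[φ0→X5] = [8, 7, 6, 9]
r2 m[φ0→X12] = [7, 8, 9, 7]
r2 m[φ1→X5] = [9, 8, 6, 5]
r2 m[φ1→X1] = [9, 4, 8, 5]
r2 m[φ2→X1] = [8, 9, 3, 2]
r2 m[φ3→X1] = [3, 5, 4, 1]
r2 m[φ4→X5] = [6, 9, 1, 4]
r2 m[X5→φ0] = [54, 72, 6, 20]
r2 m[X5→φ1] = [48, 63, 6, 36]
r2 m[X5→φ4] = [72, 56, 36, 45]
r2 m[X12→φ0] = [1, 1, 1, 1]
r2 m[X1→φ1] = [24, 45, 12, 2]
r2 m[X1→φ2] = [27, 20, 32, 5]
r2 m[X1→φ3] = [72, 36, 24, 10]
r3 m[φ0→X5] = [8, 7, 6, 9]
r3 m[φ0→X12] = [504, 432, 432, 378]
r3 m[φ1→X5] = [216, 180, 120, 135]
r3 m[φ1→X1] = [432, 252, 504, 315]
r3 m[φ2→X1] = [8, 9, 3, 2]
r3 m[φ3→X1] = [3, 5, 4, 1]
r3 m[φ4→X5] = [6, 9, 1, 4]
r3 m[X5→φ0] = [54, 72, 6, 20]
r3 m[X5→φ1] = [48, 63, 6, 36]
r3 m[X5→φ4] = [72, 56, 36, 45]
r3 m[X12→φ0] = [1, 1, 1, 1]
r3 m[X1→φ1] = [24, 45, 12, 2]
r3 m[X1→φ2] = [27, 20, 32, 5]
r3 m[X1→φ3] = [72, 36, 24, 10]
r4 m[φ0→X5] = [8, 7, 6, 9]
r4 m[φ0→X12] = [504, 432, 432, 378]
r4 m[φ1→X5] = [216, 180, 120, 135]
r4 m[φ1→X1] = [432, 252, 504, 315]
r4 m[φ2→X1] = [8, 9, 3, 2]
r4 m[φ3→X1] = [3, 5, 4, 1]
r4 m[φ4→X5] = [6, 9, 1, 4]
r4 m[X5→φ0] = [1296, 1620, 120, 540]
r4 m[X5→φ1] = [48, 63, 6, 36]
r4 m[X5→φ4] = [1728, 1260, 720, 1215]
r4 m[X12→φ0] = [1, 1, 1, 1]
r4 m[X1→φ1] = [24, 45, 12, 2]
r4 m[X1→φ2] = [1296, 1260, 2016, 315]
r4 m[X1→φ3] = [3456, 2268, 1512, 630]
r5 m[φ0→X5] = [8, 7, 6, 9]
r5 m[φ0→X12] = [11340, 10368, 10368, 9072]
r5 m[φ1→X5] = [216, 180, 120, 135]
r5 m[φ1→X1] = [432, 252, 504, 315]
r5 m[φ2→X1] = [8, 9, 3, 2]
r5 m[φ3→X1] = [3, 5, 4, 1]
r5 m[φ4→X5] = [6, 9, 1, 4]
r5 m[X5→φ0] = [1296, 1620, 120, 540]
r5 m[X5→φ1] = [48, 63, 6, 36]
r5 m[X5→φ4] = [1728, 1260, 720, 1215]
r5 m[X12→φ0] = [1, 1, 1, 1]
r5 m[X1→φ1] = [24, 45, 12, 2]
r5 m[X1→φ2] = [1296, 1260, 2016, 315]
r5 m[X1→φ3] = [3456, 2268, 1512, 630]
r6 m[φ0→X5] = [8, 7, 6, 9]
r6 m[φ0→X12] = [11340, 10368, 10368, 9072]
r6 m[φ1→X5] = [216, 180, 120, 135]
r6 m[φ1→X1] = [432, 252, 504, 315]
r6 m[φ2→X1] = [8, 9, 3, 2]
r6 m[φ3→X1] = [3, 5, 4, 1]
r6 m[φ4→X5] = [6, 9, 1, 4]
r6 m[X5→φ0] = [1296, 1620, 120, 540]
r6 m[X5→φ1] = [48, 63, 6, 36]
r6 m[X5→φ4] = [1728, 1260, 720, 1215]
r6 m[X12→φ0] = [1, 1, 1, 1]
r6 m[X1→φ1] = [24, 45, 12, 2]
r6 m[X1→φ2] = [1296, 1260, 2016, 315]
r6 m[X1→φ3] = [3456, 2268, 1512, 630]
fixed point reached at round 6
traceback from X5: (X5=1, X12=0, X1=1), score=11340

assignment: (X5=1, X12=0, X1=1); score = 11340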